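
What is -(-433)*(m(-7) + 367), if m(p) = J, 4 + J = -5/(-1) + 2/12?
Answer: 956497/6 ≈ 1.5942e+5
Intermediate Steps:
J = 7/6 (J = -4 + (-5/(-1) + 2/12) = -4 + (-5*(-1) + 2*(1/12)) = -4 + (5 + 1/6) = -4 + 31/6 = 7/6 ≈ 1.1667)
m(p) = 7/6
-(-433)*(m(-7) + 367) = -(-433)*(7/6 + 367) = -(-433)*2209/6 = -1*(-956497/6) = 956497/6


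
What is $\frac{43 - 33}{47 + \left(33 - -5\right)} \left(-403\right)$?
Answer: $- \frac{806}{17} \approx -47.412$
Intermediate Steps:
$\frac{43 - 33}{47 + \left(33 - -5\right)} \left(-403\right) = \frac{10}{47 + \left(33 + 5\right)} \left(-403\right) = \frac{10}{47 + 38} \left(-403\right) = \frac{10}{85} \left(-403\right) = 10 \cdot \frac{1}{85} \left(-403\right) = \frac{2}{17} \left(-403\right) = - \frac{806}{17}$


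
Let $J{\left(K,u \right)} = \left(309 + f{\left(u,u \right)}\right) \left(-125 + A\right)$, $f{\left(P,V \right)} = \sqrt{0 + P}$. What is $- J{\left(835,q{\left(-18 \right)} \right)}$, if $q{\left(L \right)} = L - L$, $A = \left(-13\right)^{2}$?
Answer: $-13596$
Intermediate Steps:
$A = 169$
$q{\left(L \right)} = 0$
$f{\left(P,V \right)} = \sqrt{P}$
$J{\left(K,u \right)} = 13596 + 44 \sqrt{u}$ ($J{\left(K,u \right)} = \left(309 + \sqrt{u}\right) \left(-125 + 169\right) = \left(309 + \sqrt{u}\right) 44 = 13596 + 44 \sqrt{u}$)
$- J{\left(835,q{\left(-18 \right)} \right)} = - (13596 + 44 \sqrt{0}) = - (13596 + 44 \cdot 0) = - (13596 + 0) = \left(-1\right) 13596 = -13596$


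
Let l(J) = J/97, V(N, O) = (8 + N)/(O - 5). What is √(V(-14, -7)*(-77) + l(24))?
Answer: I*√1439674/194 ≈ 6.1849*I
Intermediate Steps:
V(N, O) = (8 + N)/(-5 + O)
l(J) = J/97 (l(J) = J*(1/97) = J/97)
√(V(-14, -7)*(-77) + l(24)) = √(((8 - 14)/(-5 - 7))*(-77) + (1/97)*24) = √((-6/(-12))*(-77) + 24/97) = √(-1/12*(-6)*(-77) + 24/97) = √((½)*(-77) + 24/97) = √(-77/2 + 24/97) = √(-7421/194) = I*√1439674/194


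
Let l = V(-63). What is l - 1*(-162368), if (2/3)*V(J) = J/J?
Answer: 324739/2 ≈ 1.6237e+5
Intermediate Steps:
V(J) = 3/2 (V(J) = 3*(J/J)/2 = (3/2)*1 = 3/2)
l = 3/2 ≈ 1.5000
l - 1*(-162368) = 3/2 - 1*(-162368) = 3/2 + 162368 = 324739/2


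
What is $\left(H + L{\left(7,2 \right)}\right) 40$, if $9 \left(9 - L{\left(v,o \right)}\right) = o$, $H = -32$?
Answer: $- \frac{8360}{9} \approx -928.89$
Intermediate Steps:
$L{\left(v,o \right)} = 9 - \frac{o}{9}$
$\left(H + L{\left(7,2 \right)}\right) 40 = \left(-32 + \left(9 - \frac{2}{9}\right)\right) 40 = \left(-32 + \frac{79}{9}\right) 40 = \left(- \frac{209}{9}\right) 40 = - \frac{8360}{9}$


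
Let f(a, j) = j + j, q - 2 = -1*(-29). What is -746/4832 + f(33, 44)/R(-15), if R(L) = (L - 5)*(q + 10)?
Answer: -129617/495280 ≈ -0.26170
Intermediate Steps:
q = 31 (q = 2 - 1*(-29) = 2 + 29 = 31)
R(L) = -205 + 41*L (R(L) = (L - 5)*(31 + 10) = (-5 + L)*41 = -205 + 41*L)
f(a, j) = 2*j
-746/4832 + f(33, 44)/R(-15) = -746/4832 + (2*44)/(-205 + 41*(-15)) = -746*1/4832 + 88/(-205 - 615) = -373/2416 + 88/(-820) = -373/2416 + 88*(-1/820) = -373/2416 - 22/205 = -129617/495280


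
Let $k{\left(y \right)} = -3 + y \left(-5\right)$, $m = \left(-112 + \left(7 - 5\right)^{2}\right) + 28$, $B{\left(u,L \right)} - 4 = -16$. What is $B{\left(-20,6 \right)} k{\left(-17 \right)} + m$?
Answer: $-1064$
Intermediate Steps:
$B{\left(u,L \right)} = -12$ ($B{\left(u,L \right)} = 4 - 16 = -12$)
$m = -80$ ($m = \left(-112 + 2^{2}\right) + 28 = \left(-112 + 4\right) + 28 = -108 + 28 = -80$)
$k{\left(y \right)} = -3 - 5 y$
$B{\left(-20,6 \right)} k{\left(-17 \right)} + m = - 12 \left(-3 - -85\right) - 80 = - 12 \left(-3 + 85\right) - 80 = \left(-12\right) 82 - 80 = -984 - 80 = -1064$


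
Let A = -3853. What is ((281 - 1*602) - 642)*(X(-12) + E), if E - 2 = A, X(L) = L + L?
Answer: 3731625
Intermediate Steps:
X(L) = 2*L
E = -3851 (E = 2 - 3853 = -3851)
((281 - 1*602) - 642)*(X(-12) + E) = ((281 - 1*602) - 642)*(2*(-12) - 3851) = ((281 - 602) - 642)*(-24 - 3851) = (-321 - 642)*(-3875) = -963*(-3875) = 3731625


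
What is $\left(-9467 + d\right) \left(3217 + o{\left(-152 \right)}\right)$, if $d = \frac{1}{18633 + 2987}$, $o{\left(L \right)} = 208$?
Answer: $- \frac{140203429215}{4324} \approx -3.2424 \cdot 10^{7}$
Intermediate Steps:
$d = \frac{1}{21620} \approx 4.6253 \cdot 10^{-5}$
$\left(-9467 + d\right) \left(3217 + o{\left(-152 \right)}\right) = \left(-9467 + \frac{1}{21620}\right) \left(3217 + 208\right) = \left(- \frac{204676539}{21620}\right) 3425 = - \frac{140203429215}{4324}$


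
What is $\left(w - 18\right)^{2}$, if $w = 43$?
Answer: $625$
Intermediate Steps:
$\left(w - 18\right)^{2} = \left(43 - 18\right)^{2} = 25^{2} = 625$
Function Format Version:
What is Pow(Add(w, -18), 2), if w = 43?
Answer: 625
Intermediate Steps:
Pow(Add(w, -18), 2) = Pow(Add(43, -18), 2) = Pow(25, 2) = 625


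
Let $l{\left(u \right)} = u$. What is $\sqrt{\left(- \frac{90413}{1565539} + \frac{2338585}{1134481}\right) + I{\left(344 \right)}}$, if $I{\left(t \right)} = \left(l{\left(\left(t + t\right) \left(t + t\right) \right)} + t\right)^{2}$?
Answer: $\frac{\sqrt{707794203073736897997981134211217322}}{1776074250259} \approx 4.7369 \cdot 10^{5}$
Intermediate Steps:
$I{\left(t \right)} = \left(t + 4 t^{2}\right)^{2}$ ($I{\left(t \right)} = \left(\left(t + t\right) \left(t + t\right) + t\right)^{2} = \left(2 t 2 t + t\right)^{2} = \left(4 t^{2} + t\right)^{2} = \left(t + 4 t^{2}\right)^{2}$)
$\sqrt{\left(- \frac{90413}{1565539} + \frac{2338585}{1134481}\right) + I{\left(344 \right)}} = \sqrt{\left(- \frac{90413}{1565539} + \frac{2338585}{1134481}\right) + 344^{2} \left(1 + 4 \cdot 344\right)^{2}} = \sqrt{\left(\left(-90413\right) \frac{1}{1565539} + 2338585 \cdot \frac{1}{1134481}\right) + 118336 \left(1 + 1376\right)^{2}} = \sqrt{\left(- \frac{90413}{1565539} + \frac{2338585}{1134481}\right) + 118336 \cdot 1377^{2}} = \sqrt{\frac{3558574191662}{1776074250259} + 118336 \cdot 1896129} = \sqrt{\frac{3558574191662}{1776074250259} + 224380321344} = \sqrt{\frac{398516111007476869419758}{1776074250259}} = \frac{\sqrt{707794203073736897997981134211217322}}{1776074250259}$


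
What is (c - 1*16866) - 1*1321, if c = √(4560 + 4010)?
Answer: -18187 + √8570 ≈ -18094.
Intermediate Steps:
c = √8570 ≈ 92.574
(c - 1*16866) - 1*1321 = (√8570 - 1*16866) - 1*1321 = (√8570 - 16866) - 1321 = (-16866 + √8570) - 1321 = -18187 + √8570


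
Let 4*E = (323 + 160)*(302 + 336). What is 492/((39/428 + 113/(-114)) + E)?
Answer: 12002832/1879409287 ≈ 0.0063865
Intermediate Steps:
E = 154077/2 (E = ((323 + 160)*(302 + 336))/4 = (483*638)/4 = (1/4)*308154 = 154077/2 ≈ 77039.)
492/((39/428 + 113/(-114)) + E) = 492/((39/428 + 113/(-114)) + 154077/2) = 492/((39*(1/428) + 113*(-1/114)) + 154077/2) = 492/((39/428 - 113/114) + 154077/2) = 492/(-21959/24396 + 154077/2) = 492/(1879409287/24396) = 492*(24396/1879409287) = 12002832/1879409287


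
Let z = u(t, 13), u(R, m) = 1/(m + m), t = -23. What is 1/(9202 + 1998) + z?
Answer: 5613/145600 ≈ 0.038551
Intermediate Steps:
u(R, m) = 1/(2*m)
z = 1/26 (z = (½)/13 = (½)*(1/13) = 1/26 ≈ 0.038462)
1/(9202 + 1998) + z = 1/(9202 + 1998) + 1/26 = 1/11200 + 1/26 = 5613/145600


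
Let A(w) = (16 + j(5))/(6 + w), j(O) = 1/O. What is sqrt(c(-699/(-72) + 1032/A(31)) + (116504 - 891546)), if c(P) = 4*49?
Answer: 9*I*sqrt(9566) ≈ 880.25*I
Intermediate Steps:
A(w) = 81/(5*(6 + w)) (A(w) = (16 + 1/5)/(6 + w) = 81/(5*(6 + w)))
c(P) = 196
sqrt(c(-699/(-72) + 1032/A(31)) + (116504 - 891546)) = sqrt(196 + (116504 - 891546)) = sqrt(196 - 775042) = sqrt(-774846) = 9*I*sqrt(9566)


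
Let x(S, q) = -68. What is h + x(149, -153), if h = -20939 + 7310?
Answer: -13697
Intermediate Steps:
h = -13629
h + x(149, -153) = -13629 - 68 = -13697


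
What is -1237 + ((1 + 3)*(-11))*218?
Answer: -10829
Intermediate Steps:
-1237 + ((1 + 3)*(-11))*218 = -1237 + (4*(-11))*218 = -1237 - 44*218 = -1237 - 9592 = -10829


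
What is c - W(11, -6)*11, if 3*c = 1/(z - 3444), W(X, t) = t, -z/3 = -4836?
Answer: 2190673/33192 ≈ 66.000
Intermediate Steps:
z = 14508 (z = -3*(-4836) = 14508)
c = 1/33192 (c = 1/(3*(14508 - 3444)) = (1/3)/11064 = (1/3)*(1/11064) = 1/33192 ≈ 3.0128e-5)
c - W(11, -6)*11 = 1/33192 - (-6)*11 = 1/33192 - 1*(-66) = 1/33192 + 66 = 2190673/33192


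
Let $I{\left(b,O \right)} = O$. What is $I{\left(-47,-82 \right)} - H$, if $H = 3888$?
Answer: $-3970$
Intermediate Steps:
$I{\left(-47,-82 \right)} - H = -82 - 3888 = -3970$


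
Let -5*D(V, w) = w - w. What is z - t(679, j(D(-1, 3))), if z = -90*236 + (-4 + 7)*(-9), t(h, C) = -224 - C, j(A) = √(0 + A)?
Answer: -21043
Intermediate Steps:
D(V, w) = 0 (D(V, w) = -(w - w)/5 = -⅕*0 = 0)
j(A) = √A
z = -21267 (z = -21240 + 3*(-9) = -21240 - 27 = -21267)
z - t(679, j(D(-1, 3))) = -21267 - (-224 - √0) = -21267 - (-224 - 1*0) = -21267 - (-224 + 0) = -21267 - 1*(-224) = -21267 + 224 = -21043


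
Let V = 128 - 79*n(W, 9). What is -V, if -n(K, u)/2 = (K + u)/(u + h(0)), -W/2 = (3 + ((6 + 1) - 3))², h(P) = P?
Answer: 12910/9 ≈ 1434.4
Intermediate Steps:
W = -98 (W = -2*(3 + ((6 + 1) - 3))² = -2*(3 + (7 - 3))² = -2*(3 + 4)² = -2*7² = -2*49 = -98)
n(K, u) = -2*(K + u)/u (n(K, u) = -2*(K + u)/(u + 0) = -2*(K + u)/u)
V = -12910/9 (V = 128 - 79*(-2 - 2*(-98)/9) = 128 - 79*(-2 - 2*(-98)*⅑) = 128 - 79*(-2 + 196/9) = 128 - 79*178/9 = 128 - 14062/9 = -12910/9 ≈ -1434.4)
-V = -1*(-12910/9) = 12910/9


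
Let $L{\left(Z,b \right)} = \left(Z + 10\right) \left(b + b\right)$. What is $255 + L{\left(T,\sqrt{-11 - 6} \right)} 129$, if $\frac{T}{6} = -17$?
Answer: $255 - 23736 i \sqrt{17} \approx 255.0 - 97866.0 i$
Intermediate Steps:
$T = -102$ ($T = 6 \left(-17\right) = -102$)
$L{\left(Z,b \right)} = 2 b \left(10 + Z\right)$ ($L{\left(Z,b \right)} = \left(10 + Z\right) 2 b = 2 b \left(10 + Z\right)$)
$255 + L{\left(T,\sqrt{-11 - 6} \right)} 129 = 255 + 2 \sqrt{-11 - 6} \left(10 - 102\right) 129 = 255 + 2 \sqrt{-17} \left(-92\right) 129 = 255 + 2 i \sqrt{17} \left(-92\right) 129 = 255 + - 184 i \sqrt{17} \cdot 129 = 255 - 23736 i \sqrt{17}$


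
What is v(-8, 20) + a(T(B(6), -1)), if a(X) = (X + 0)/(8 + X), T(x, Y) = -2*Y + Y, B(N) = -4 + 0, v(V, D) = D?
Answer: 181/9 ≈ 20.111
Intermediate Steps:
B(N) = -4
T(x, Y) = -Y
a(X) = X/(8 + X)
v(-8, 20) + a(T(B(6), -1)) = 20 + (-1*(-1))/(8 - 1*(-1)) = 20 + 1/(8 + 1) = 20 + 1/9 = 20 + 1*(⅑) = 20 + ⅑ = 181/9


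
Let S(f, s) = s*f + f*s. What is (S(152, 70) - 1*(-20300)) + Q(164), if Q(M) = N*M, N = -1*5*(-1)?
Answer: 42400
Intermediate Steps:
S(f, s) = 2*f*s (S(f, s) = f*s + f*s = 2*f*s)
N = 5 (N = -5*(-1) = 5)
Q(M) = 5*M
(S(152, 70) - 1*(-20300)) + Q(164) = (2*152*70 - 1*(-20300)) + 5*164 = (21280 + 20300) + 820 = 41580 + 820 = 42400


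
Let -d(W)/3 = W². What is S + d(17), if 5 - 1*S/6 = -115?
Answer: -147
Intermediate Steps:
S = 720 (S = 30 - 6*(-115) = 30 + 690 = 720)
d(W) = -3*W²
S + d(17) = 720 - 3*17² = 720 - 3*289 = 720 - 867 = -147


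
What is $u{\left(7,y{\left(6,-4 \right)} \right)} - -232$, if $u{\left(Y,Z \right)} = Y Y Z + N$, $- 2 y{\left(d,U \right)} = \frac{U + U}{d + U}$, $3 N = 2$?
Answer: $\frac{992}{3} \approx 330.67$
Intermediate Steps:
$N = \frac{2}{3}$ ($N = \frac{1}{3} \cdot 2 = \frac{2}{3} \approx 0.66667$)
$y{\left(d,U \right)} = - \frac{U}{U + d}$ ($y{\left(d,U \right)} = - \frac{\left(U + U\right) \frac{1}{d + U}}{2} = - \frac{2 U \frac{1}{U + d}}{2} = - \frac{U}{U + d}$)
$u{\left(Y,Z \right)} = \frac{2}{3} + Z Y^{2}$ ($u{\left(Y,Z \right)} = Y Y Z + \frac{2}{3} = Y^{2} Z + \frac{2}{3} = Z Y^{2} + \frac{2}{3} = \frac{2}{3} + Z Y^{2}$)
$u{\left(7,y{\left(6,-4 \right)} \right)} - -232 = \left(\frac{2}{3} + \left(-1\right) \left(-4\right) \frac{1}{-4 + 6} \cdot 7^{2}\right) - -232 = \left(\frac{2}{3} + \left(-1\right) \left(-4\right) \frac{1}{2} \cdot 49\right) + 232 = \left(\frac{2}{3} + 2 \cdot 49\right) + 232 = \left(\frac{2}{3} + 98\right) + 232 = \frac{296}{3} + 232 = \frac{992}{3}$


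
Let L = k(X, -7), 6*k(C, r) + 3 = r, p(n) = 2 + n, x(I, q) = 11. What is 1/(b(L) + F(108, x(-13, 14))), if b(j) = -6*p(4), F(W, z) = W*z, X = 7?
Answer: 1/1152 ≈ 0.00086806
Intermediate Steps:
k(C, r) = -½ + r/6
L = -5/3 (L = -½ + (⅙)*(-7) = -½ - 7/6 = -5/3 ≈ -1.6667)
b(j) = -36 (b(j) = -6*(2 + 4) = -6*6 = -36)
1/(b(L) + F(108, x(-13, 14))) = 1/(-36 + 108*11) = 1/(-36 + 1188) = 1/1152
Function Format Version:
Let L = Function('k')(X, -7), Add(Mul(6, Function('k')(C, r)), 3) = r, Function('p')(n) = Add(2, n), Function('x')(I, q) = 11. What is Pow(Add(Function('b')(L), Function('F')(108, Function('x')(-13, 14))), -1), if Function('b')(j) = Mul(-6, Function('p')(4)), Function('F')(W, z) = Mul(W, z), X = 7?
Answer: Rational(1, 1152) ≈ 0.00086806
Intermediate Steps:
Function('k')(C, r) = Add(Rational(-1, 2), Mul(Rational(1, 6), r))
L = Rational(-5, 3) (L = Add(Rational(-1, 2), Mul(Rational(1, 6), -7)) = Add(Rational(-1, 2), Rational(-7, 6)) = Rational(-5, 3) ≈ -1.6667)
Function('b')(j) = -36 (Function('b')(j) = Mul(-6, Add(2, 4)) = Mul(-6, 6) = -36)
Pow(Add(Function('b')(L), Function('F')(108, Function('x')(-13, 14))), -1) = Pow(Add(-36, Mul(108, 11)), -1) = Pow(Add(-36, 1188), -1) = Pow(1152, -1) = Rational(1, 1152)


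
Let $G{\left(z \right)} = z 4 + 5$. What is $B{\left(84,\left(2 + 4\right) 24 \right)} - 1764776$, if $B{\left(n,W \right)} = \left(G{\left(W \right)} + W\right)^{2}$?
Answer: $-1239151$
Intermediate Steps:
$G{\left(z \right)} = 5 + 4 z$ ($G{\left(z \right)} = 4 z + 5 = 5 + 4 z$)
$B{\left(n,W \right)} = \left(5 + 5 W\right)^{2}$ ($B{\left(n,W \right)} = \left(\left(5 + 4 W\right) + W\right)^{2} = \left(5 + 5 W\right)^{2}$)
$B{\left(84,\left(2 + 4\right) 24 \right)} - 1764776 = 25 \left(1 + \left(2 + 4\right) 24\right)^{2} - 1764776 = 25 \left(1 + 6 \cdot 24\right)^{2} - 1764776 = 25 \left(1 + 144\right)^{2} - 1764776 = 25 \cdot 145^{2} - 1764776 = 25 \cdot 21025 - 1764776 = 525625 - 1764776 = -1239151$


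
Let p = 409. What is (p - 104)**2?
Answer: 93025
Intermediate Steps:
(p - 104)**2 = (409 - 104)**2 = 305**2 = 93025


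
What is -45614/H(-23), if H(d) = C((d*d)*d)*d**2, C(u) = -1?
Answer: 45614/529 ≈ 86.227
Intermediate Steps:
H(d) = -d**2
-45614/H(-23) = -45614/((-1*(-23)**2)) = -45614/((-1*529)) = -45614/(-529) = -45614*(-1/529) = 45614/529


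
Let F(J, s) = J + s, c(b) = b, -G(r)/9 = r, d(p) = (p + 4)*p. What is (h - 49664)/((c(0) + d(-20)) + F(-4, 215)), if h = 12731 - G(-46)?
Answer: -211/3 ≈ -70.333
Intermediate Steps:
d(p) = p*(4 + p) (d(p) = (4 + p)*p = p*(4 + p))
G(r) = -9*r
h = 12317 (h = 12731 - (-9)*(-46) = 12731 - 1*414 = 12731 - 414 = 12317)
(h - 49664)/((c(0) + d(-20)) + F(-4, 215)) = (12317 - 49664)/((0 - 20*(4 - 20)) + (-4 + 215)) = -37347/((0 - 20*(-16)) + 211) = -37347/((0 + 320) + 211) = -37347/(320 + 211) = -37347/531 = -37347*1/531 = -211/3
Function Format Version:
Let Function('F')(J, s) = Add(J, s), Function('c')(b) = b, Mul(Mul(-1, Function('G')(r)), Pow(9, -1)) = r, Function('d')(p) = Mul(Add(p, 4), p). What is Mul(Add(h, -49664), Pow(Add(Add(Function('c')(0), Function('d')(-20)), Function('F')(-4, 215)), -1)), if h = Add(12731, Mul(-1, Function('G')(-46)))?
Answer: Rational(-211, 3) ≈ -70.333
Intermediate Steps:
Function('d')(p) = Mul(p, Add(4, p)) (Function('d')(p) = Mul(Add(4, p), p) = Mul(p, Add(4, p)))
Function('G')(r) = Mul(-9, r)
h = 12317 (h = Add(12731, Mul(-1, Mul(-9, -46))) = Add(12731, Mul(-1, 414)) = Add(12731, -414) = 12317)
Mul(Add(h, -49664), Pow(Add(Add(Function('c')(0), Function('d')(-20)), Function('F')(-4, 215)), -1)) = Mul(Add(12317, -49664), Pow(Add(Add(0, Mul(-20, Add(4, -20))), Add(-4, 215)), -1)) = Mul(-37347, Pow(Add(Add(0, Mul(-20, -16)), 211), -1)) = Mul(-37347, Pow(Add(Add(0, 320), 211), -1)) = Mul(-37347, Pow(Add(320, 211), -1)) = Mul(-37347, Pow(531, -1)) = Mul(-37347, Rational(1, 531)) = Rational(-211, 3)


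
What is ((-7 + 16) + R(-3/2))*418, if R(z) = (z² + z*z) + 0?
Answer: 5643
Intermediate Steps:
R(z) = 2*z² (R(z) = (z² + z²) + 0 = 2*z² + 0 = 2*z²)
((-7 + 16) + R(-3/2))*418 = ((-7 + 16) + 2*(-3/2)²)*418 = (9 + 2*(-3*½)²)*418 = (9 + 2*(-3/2)²)*418 = (9 + 2*(9/4))*418 = (9 + 9/2)*418 = (27/2)*418 = 5643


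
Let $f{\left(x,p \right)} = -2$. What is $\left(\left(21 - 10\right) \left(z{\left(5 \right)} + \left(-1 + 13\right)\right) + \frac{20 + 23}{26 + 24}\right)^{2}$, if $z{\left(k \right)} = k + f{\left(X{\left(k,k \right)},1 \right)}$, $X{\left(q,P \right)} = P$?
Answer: $\frac{68773849}{2500} \approx 27510.0$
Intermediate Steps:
$z{\left(k \right)} = -2 + k$ ($z{\left(k \right)} = k - 2 = -2 + k$)
$\left(\left(21 - 10\right) \left(z{\left(5 \right)} + \left(-1 + 13\right)\right) + \frac{20 + 23}{26 + 24}\right)^{2} = \left(\left(21 - 10\right) \left(\left(-2 + 5\right) + \left(-1 + 13\right)\right) + \frac{20 + 23}{26 + 24}\right)^{2} = \left(11 \left(3 + 12\right) + \frac{43}{50}\right)^{2} = \left(11 \cdot 15 + 43 \cdot \frac{1}{50}\right)^{2} = \left(165 + \frac{43}{50}\right)^{2} = \left(\frac{8293}{50}\right)^{2} = \frac{68773849}{2500}$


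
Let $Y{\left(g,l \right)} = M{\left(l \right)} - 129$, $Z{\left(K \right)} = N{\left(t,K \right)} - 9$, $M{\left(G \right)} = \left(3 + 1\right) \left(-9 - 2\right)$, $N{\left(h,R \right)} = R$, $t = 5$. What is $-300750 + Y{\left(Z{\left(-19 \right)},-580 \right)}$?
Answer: $-300923$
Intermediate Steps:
$M{\left(G \right)} = -44$ ($M{\left(G \right)} = 4 \left(-11\right) = -44$)
$Z{\left(K \right)} = -9 + K$ ($Z{\left(K \right)} = K - 9 = -9 + K$)
$Y{\left(g,l \right)} = -173$ ($Y{\left(g,l \right)} = -44 - 129 = -173$)
$-300750 + Y{\left(Z{\left(-19 \right)},-580 \right)} = -300750 - 173 = -300923$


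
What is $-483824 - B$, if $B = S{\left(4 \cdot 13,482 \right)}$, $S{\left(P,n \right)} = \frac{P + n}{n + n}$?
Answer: $- \frac{233203435}{482} \approx -4.8382 \cdot 10^{5}$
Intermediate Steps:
$S{\left(P,n \right)} = \frac{P + n}{2 n}$
$B = \frac{267}{482}$ ($B = \frac{4 \cdot 13 + 482}{2 \cdot 482} = \frac{1}{2} \cdot \frac{1}{482} \left(52 + 482\right) = \frac{1}{2} \cdot \frac{1}{482} \cdot 534 = \frac{267}{482} \approx 0.55394$)
$-483824 - B = -483824 - \frac{267}{482} = - \frac{233203435}{482}$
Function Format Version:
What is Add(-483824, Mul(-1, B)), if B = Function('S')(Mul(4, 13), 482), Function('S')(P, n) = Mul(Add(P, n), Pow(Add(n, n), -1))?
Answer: Rational(-233203435, 482) ≈ -4.8382e+5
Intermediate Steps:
Function('S')(P, n) = Mul(Rational(1, 2), Pow(n, -1), Add(P, n)) (Function('S')(P, n) = Mul(Add(P, n), Pow(Mul(2, n), -1)) = Mul(Add(P, n), Mul(Rational(1, 2), Pow(n, -1))) = Mul(Rational(1, 2), Pow(n, -1), Add(P, n)))
B = Rational(267, 482) (B = Mul(Rational(1, 2), Pow(482, -1), Add(Mul(4, 13), 482)) = Mul(Rational(1, 2), Rational(1, 482), Add(52, 482)) = Mul(Rational(1, 2), Rational(1, 482), 534) = Rational(267, 482) ≈ 0.55394)
Add(-483824, Mul(-1, B)) = Add(-483824, Mul(-1, Rational(267, 482))) = Add(-483824, Rational(-267, 482)) = Rational(-233203435, 482)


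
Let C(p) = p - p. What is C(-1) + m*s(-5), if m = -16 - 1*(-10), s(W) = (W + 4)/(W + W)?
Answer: -3/5 ≈ -0.60000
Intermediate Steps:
C(p) = 0
s(W) = (4 + W)/(2*W) (s(W) = (4 + W)/((2*W)) = (4 + W)*(1/(2*W)) = (4 + W)/(2*W))
m = -6 (m = -16 + 10 = -6)
C(-1) + m*s(-5) = 0 - 3*(4 - 5)/(-5) = 0 - 3*(-1)*(-1)/5 = 0 - 6*1/10 = 0 - 3/5 = -3/5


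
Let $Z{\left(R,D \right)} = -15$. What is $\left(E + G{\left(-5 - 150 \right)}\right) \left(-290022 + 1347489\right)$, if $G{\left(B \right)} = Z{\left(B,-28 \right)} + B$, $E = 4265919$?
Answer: $4510888797783$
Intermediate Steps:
$G{\left(B \right)} = -15 + B$
$\left(E + G{\left(-5 - 150 \right)}\right) \left(-290022 + 1347489\right) = \left(4265919 - 170\right) \left(-290022 + 1347489\right) = \left(4265919 - 170\right) 1057467 = 4265749 \cdot 1057467 = 4510888797783$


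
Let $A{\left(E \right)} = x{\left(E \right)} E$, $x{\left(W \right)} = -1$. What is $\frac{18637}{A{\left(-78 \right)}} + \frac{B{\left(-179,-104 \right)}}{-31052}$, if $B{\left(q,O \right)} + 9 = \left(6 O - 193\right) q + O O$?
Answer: $\frac{70808278}{302757} \approx 233.88$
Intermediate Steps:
$B{\left(q,O \right)} = -9 + O^{2} + q \left(-193 + 6 O\right)$ ($B{\left(q,O \right)} = -9 + \left(\left(6 O - 193\right) q + O O\right) = -9 + \left(\left(-193 + 6 O\right) q + O^{2}\right) = -9 + \left(q \left(-193 + 6 O\right) + O^{2}\right) = -9 + \left(O^{2} + q \left(-193 + 6 O\right)\right) = -9 + O^{2} + q \left(-193 + 6 O\right)$)
$A{\left(E \right)} = - E$
$\frac{18637}{A{\left(-78 \right)}} + \frac{B{\left(-179,-104 \right)}}{-31052} = \frac{18637}{\left(-1\right) \left(-78\right)} + \frac{-9 + \left(-104\right)^{2} - -34547 + 6 \left(-104\right) \left(-179\right)}{-31052} = \frac{18637}{78} + \left(-9 + 10816 + 34547 + 111696\right) \left(- \frac{1}{31052}\right) = 18637 \cdot \frac{1}{78} + 157050 \left(- \frac{1}{31052}\right) = \frac{18637}{78} - \frac{78525}{15526} = \frac{70808278}{302757}$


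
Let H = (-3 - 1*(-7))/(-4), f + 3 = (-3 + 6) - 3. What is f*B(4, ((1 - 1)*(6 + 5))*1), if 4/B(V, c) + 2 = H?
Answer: 4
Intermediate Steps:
f = -3 (f = -3 + ((-3 + 6) - 3) = -3 + (3 - 3) = -3 + 0 = -3)
H = -1 (H = (-3 + 7)*(-1/4) = 4*(-1/4) = -1)
B(V, c) = -4/3 (B(V, c) = 4/(-2 - 1) = 4/(-3) = 4*(-1/3) = -4/3)
f*B(4, ((1 - 1)*(6 + 5))*1) = -3*(-4/3) = 4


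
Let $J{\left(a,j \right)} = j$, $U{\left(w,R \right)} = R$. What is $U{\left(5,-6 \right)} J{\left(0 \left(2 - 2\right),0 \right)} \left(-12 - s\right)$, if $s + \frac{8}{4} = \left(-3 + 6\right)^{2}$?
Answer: $0$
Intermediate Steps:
$s = 7$ ($s = -2 + \left(-3 + 6\right)^{2} = -2 + 3^{2} = -2 + 9 = 7$)
$U{\left(5,-6 \right)} J{\left(0 \left(2 - 2\right),0 \right)} \left(-12 - s\right) = \left(-6\right) 0 \left(-12 - 7\right) = 0 \left(-12 - 7\right) = 0 \left(-19\right) = 0$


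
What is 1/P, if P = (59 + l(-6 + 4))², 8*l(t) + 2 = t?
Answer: 4/13689 ≈ 0.00029221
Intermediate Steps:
l(t) = -¼ + t/8
P = 13689/4 (P = (59 + (-¼ + (-6 + 4)/8))² = (59 + (-¼ + (⅛)*(-2)))² = (59 + (-¼ - ¼))² = (59 - ½)² = (117/2)² = 13689/4 ≈ 3422.3)
1/P = 1/(13689/4) = 4/13689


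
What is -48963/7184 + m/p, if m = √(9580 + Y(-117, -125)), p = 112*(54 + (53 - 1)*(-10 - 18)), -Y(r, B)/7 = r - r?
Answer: -48963/7184 - √2395/78512 ≈ -6.8162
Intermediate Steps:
Y(r, B) = 0 (Y(r, B) = -7*(r - r) = -7*0 = 0)
p = -157024 (p = 112*(54 + 52*(-28)) = 112*(54 - 1456) = 112*(-1402) = -157024)
m = 2*√2395 (m = √(9580 + 0) = √9580 = 2*√2395 ≈ 97.877)
-48963/7184 + m/p = -48963/7184 + (2*√2395)/(-157024) = -48963*1/7184 + (2*√2395)*(-1/157024) = -48963/7184 - √2395/78512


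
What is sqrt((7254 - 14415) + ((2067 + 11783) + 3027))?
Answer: 2*sqrt(2429) ≈ 98.570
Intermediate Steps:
sqrt((7254 - 14415) + ((2067 + 11783) + 3027)) = sqrt(-7161 + (13850 + 3027)) = sqrt(-7161 + 16877) = sqrt(9716) = 2*sqrt(2429)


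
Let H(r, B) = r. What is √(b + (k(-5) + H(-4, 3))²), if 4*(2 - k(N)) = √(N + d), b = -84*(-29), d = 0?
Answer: √(39035 + 16*I*√5)/4 ≈ 49.393 + 0.022635*I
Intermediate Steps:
b = 2436
k(N) = 2 - √N/4 (k(N) = 2 - √(N + 0)/4 = 2 - √N/4)
√(b + (k(-5) + H(-4, 3))²) = √(2436 + ((2 - I*√5/4) - 4)²) = √(2436 + (-2 - I*√5/4)²)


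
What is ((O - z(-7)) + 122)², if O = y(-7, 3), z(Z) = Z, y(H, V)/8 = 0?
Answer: 16641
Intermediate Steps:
y(H, V) = 0 (y(H, V) = 8*0 = 0)
O = 0
((O - z(-7)) + 122)² = ((0 - 1*(-7)) + 122)² = ((0 + 7) + 122)² = (7 + 122)² = 129² = 16641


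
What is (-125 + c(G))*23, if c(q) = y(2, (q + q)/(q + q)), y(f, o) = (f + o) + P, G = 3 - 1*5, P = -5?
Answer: -2921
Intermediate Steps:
G = -2 (G = 3 - 5 = -2)
y(f, o) = -5 + f + o (y(f, o) = (f + o) - 5 = -5 + f + o)
c(q) = -2 (c(q) = -5 + 2 + (q + q)/(q + q) = -5 + 2 + (2*q)/((2*q)) = -5 + 2 + (2*q)*(1/(2*q)) = -5 + 2 + 1 = -2)
(-125 + c(G))*23 = (-125 - 2)*23 = -127*23 = -2921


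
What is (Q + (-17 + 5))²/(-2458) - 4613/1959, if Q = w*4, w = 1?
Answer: -5732065/2407611 ≈ -2.3808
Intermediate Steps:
Q = 4 (Q = 1*4 = 4)
(Q + (-17 + 5))²/(-2458) - 4613/1959 = (4 + (-17 + 5))²/(-2458) - 4613/1959 = (4 - 12)²*(-1/2458) - 4613*1/1959 = (-8)²*(-1/2458) - 4613/1959 = 64*(-1/2458) - 4613/1959 = -32/1229 - 4613/1959 = -5732065/2407611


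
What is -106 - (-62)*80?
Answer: 4854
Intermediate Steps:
-106 - (-62)*80 = -106 - 62*(-80) = -106 + 4960 = 4854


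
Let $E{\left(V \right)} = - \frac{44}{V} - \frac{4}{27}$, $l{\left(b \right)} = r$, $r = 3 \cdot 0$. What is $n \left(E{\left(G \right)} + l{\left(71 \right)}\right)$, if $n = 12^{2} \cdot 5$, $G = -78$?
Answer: $\frac{11680}{39} \approx 299.49$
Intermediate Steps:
$r = 0$
$l{\left(b \right)} = 0$
$E{\left(V \right)} = - \frac{4}{27} - \frac{44}{V}$ ($E{\left(V \right)} = - \frac{44}{V} - \frac{4}{27} = - \frac{4}{27} - \frac{44}{V}$)
$n = 720$ ($n = 144 \cdot 5 = 720$)
$n \left(E{\left(G \right)} + l{\left(71 \right)}\right) = 720 \left(\left(- \frac{4}{27} - \frac{44}{-78}\right) + 0\right) = 720 \left(\left(- \frac{4}{27} - - \frac{22}{39}\right) + 0\right) = 720 \left(\left(- \frac{4}{27} + \frac{22}{39}\right) + 0\right) = 720 \left(\frac{146}{351} + 0\right) = 720 \cdot \frac{146}{351} = \frac{11680}{39}$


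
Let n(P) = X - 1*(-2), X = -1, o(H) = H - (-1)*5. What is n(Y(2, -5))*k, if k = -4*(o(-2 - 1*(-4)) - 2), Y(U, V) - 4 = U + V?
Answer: -20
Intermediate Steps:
Y(U, V) = 4 + U + V (Y(U, V) = 4 + (U + V) = 4 + U + V)
o(H) = 5 + H (o(H) = H - 1*(-5) = H + 5 = 5 + H)
n(P) = 1 (n(P) = -1 - 1*(-2) = -1 + 2 = 1)
k = -20 (k = -4*((5 + (-2 - 1*(-4))) - 2) = -4*((5 + (-2 + 4)) - 2) = -4*((5 + 2) - 2) = -4*(7 - 2) = -4*5 = -20)
n(Y(2, -5))*k = 1*(-20) = -20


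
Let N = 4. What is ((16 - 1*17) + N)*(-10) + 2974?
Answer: 2944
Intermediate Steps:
((16 - 1*17) + N)*(-10) + 2974 = ((16 - 1*17) + 4)*(-10) + 2974 = ((16 - 17) + 4)*(-10) + 2974 = (-1 + 4)*(-10) + 2974 = 3*(-10) + 2974 = -30 + 2974 = 2944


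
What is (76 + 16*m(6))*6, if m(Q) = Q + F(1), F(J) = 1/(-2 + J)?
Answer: 936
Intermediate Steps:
m(Q) = -1 + Q (m(Q) = Q + 1/(-2 + 1) = Q + 1/(-1) = Q - 1 = -1 + Q)
(76 + 16*m(6))*6 = (76 + 16*(-1 + 6))*6 = (76 + 16*5)*6 = (76 + 80)*6 = 156*6 = 936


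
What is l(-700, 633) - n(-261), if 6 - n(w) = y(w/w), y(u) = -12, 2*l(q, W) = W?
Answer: 597/2 ≈ 298.50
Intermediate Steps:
l(q, W) = W/2
n(w) = 18 (n(w) = 6 - 1*(-12) = 6 + 12 = 18)
l(-700, 633) - n(-261) = (½)*633 - 1*18 = 633/2 - 18 = 597/2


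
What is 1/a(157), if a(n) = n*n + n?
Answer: 1/24806 ≈ 4.0313e-5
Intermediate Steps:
a(n) = n + n² (a(n) = n² + n = n + n²)
1/a(157) = 1/(157*(1 + 157)) = 1/(157*158) = 1/24806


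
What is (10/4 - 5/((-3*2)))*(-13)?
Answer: -130/3 ≈ -43.333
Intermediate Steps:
(10/4 - 5/((-3*2)))*(-13) = (10*(¼) - 5/(-6))*(-13) = (5/2 - 5*(-⅙))*(-13) = (5/2 + ⅚)*(-13) = (10/3)*(-13) = -130/3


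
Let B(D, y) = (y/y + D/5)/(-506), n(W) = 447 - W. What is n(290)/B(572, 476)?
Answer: -397210/577 ≈ -688.41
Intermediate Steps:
B(D, y) = -1/506 - D/2530 (B(D, y) = (1 + D*(⅕))*(-1/506) = (1 + D/5)*(-1/506) = -1/506 - D/2530)
n(290)/B(572, 476) = (447 - 1*290)/(-1/506 - 1/2530*572) = (447 - 290)/(-1/506 - 26/115) = 157/(-577/2530) = 157*(-2530/577) = -397210/577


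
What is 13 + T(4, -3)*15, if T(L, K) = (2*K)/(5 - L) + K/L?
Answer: -353/4 ≈ -88.250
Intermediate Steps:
T(L, K) = K/L + 2*K/(5 - L) (T(L, K) = 2*K/(5 - L) + K/L = K/L + 2*K/(5 - L))
13 + T(4, -3)*15 = 13 - 1*(-3)*(5 + 4)/(4*(-5 + 4))*15 = 13 - 1*(-3)*¼*9/(-1)*15 = 13 - 1*(-3)*¼*(-1)*9*15 = 13 - 27/4*15 = 13 - 405/4 = -353/4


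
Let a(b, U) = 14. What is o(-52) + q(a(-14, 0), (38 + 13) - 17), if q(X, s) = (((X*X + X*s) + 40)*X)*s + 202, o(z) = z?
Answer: 339062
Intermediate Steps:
q(X, s) = 202 + X*s*(40 + X² + X*s) (q(X, s) = (((X² + X*s) + 40)*X)*s + 202 = ((40 + X² + X*s)*X)*s + 202 = (X*(40 + X² + X*s))*s + 202 = X*s*(40 + X² + X*s) + 202 = 202 + X*s*(40 + X² + X*s))
o(-52) + q(a(-14, 0), (38 + 13) - 17) = -52 + (202 + ((38 + 13) - 17)*14³ + 14²*((38 + 13) - 17)² + 40*14*((38 + 13) - 17)) = -52 + (202 + (51 - 17)*2744 + 196*(51 - 17)² + 40*14*(51 - 17)) = -52 + (202 + 34*2744 + 196*34² + 40*14*34) = -52 + (202 + 93296 + 196*1156 + 19040) = -52 + (202 + 93296 + 226576 + 19040) = -52 + 339114 = 339062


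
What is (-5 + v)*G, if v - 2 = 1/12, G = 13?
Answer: -455/12 ≈ -37.917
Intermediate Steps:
v = 25/12 (v = 2 + 1/12 = 25/12 ≈ 2.0833)
(-5 + v)*G = (-5 + 25/12)*13 = -35/12*13 = -455/12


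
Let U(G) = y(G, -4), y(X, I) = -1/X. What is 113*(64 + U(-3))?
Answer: 21809/3 ≈ 7269.7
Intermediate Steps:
U(G) = -1/G
113*(64 + U(-3)) = 113*(64 - 1/(-3)) = 113*(64 - 1*(-⅓)) = 113*(64 + ⅓) = 113*(193/3) = 21809/3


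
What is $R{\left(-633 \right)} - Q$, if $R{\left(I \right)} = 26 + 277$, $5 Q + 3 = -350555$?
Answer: $\frac{352073}{5} \approx 70415.0$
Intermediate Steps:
$Q = - \frac{350558}{5}$ ($Q = - \frac{3}{5} + \frac{1}{5} \left(-350555\right) = - \frac{3}{5} - 70111 = - \frac{350558}{5} \approx -70112.0$)
$R{\left(I \right)} = 303$
$R{\left(-633 \right)} - Q = 303 - - \frac{350558}{5} = 303 + \frac{350558}{5} = \frac{352073}{5}$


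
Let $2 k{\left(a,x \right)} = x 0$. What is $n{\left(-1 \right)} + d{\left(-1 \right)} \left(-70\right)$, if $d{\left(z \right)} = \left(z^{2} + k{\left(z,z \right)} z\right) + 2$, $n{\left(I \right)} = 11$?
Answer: $-199$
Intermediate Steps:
$k{\left(a,x \right)} = 0$ ($k{\left(a,x \right)} = \frac{x 0}{2} = \frac{1}{2} \cdot 0 = 0$)
$d{\left(z \right)} = 2 + z^{2}$ ($d{\left(z \right)} = \left(z^{2} + 0 z\right) + 2 = \left(z^{2} + 0\right) + 2 = z^{2} + 2 = 2 + z^{2}$)
$n{\left(-1 \right)} + d{\left(-1 \right)} \left(-70\right) = 11 + \left(2 + \left(-1\right)^{2}\right) \left(-70\right) = 11 + \left(2 + 1\right) \left(-70\right) = 11 + 3 \left(-70\right) = 11 - 210 = -199$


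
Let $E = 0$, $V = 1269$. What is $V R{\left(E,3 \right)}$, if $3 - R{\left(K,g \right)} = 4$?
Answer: $-1269$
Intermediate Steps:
$R{\left(K,g \right)} = -1$ ($R{\left(K,g \right)} = 3 - 4 = -1$)
$V R{\left(E,3 \right)} = 1269 \left(-1\right) = -1269$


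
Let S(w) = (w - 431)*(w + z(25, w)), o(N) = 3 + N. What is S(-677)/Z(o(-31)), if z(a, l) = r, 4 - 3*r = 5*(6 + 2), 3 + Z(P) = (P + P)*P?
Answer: 763412/1565 ≈ 487.80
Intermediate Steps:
Z(P) = -3 + 2*P**2 (Z(P) = -3 + (P + P)*P = -3 + (2*P)*P = -3 + 2*P**2)
r = -12 (r = 4/3 - 5*(6 + 2)/3 = 4/3 - 5*8/3 = 4/3 - 1/3*40 = 4/3 - 40/3 = -12)
z(a, l) = -12
S(w) = (-431 + w)*(-12 + w) (S(w) = (w - 431)*(w - 12) = (-431 + w)*(-12 + w))
S(-677)/Z(o(-31)) = (5172 + (-677)**2 - 443*(-677))/(-3 + 2*(3 - 31)**2) = (5172 + 458329 + 299911)/(-3 + 2*(-28)**2) = 763412/(-3 + 2*784) = 763412/(-3 + 1568) = 763412/1565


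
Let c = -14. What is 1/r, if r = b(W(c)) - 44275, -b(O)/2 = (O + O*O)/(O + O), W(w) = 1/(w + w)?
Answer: -28/1239727 ≈ -2.2586e-5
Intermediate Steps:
W(w) = 1/(2*w)
b(O) = -(O + O**2)/O (b(O) = -2*(O + O*O)/(O + O) = -2*(O + O**2)/(2*O) = -2*(O + O**2)*1/(2*O) = -(O + O**2)/O)
r = -1239727/28 (r = (-1 - 1/(2*(-14))) - 44275 = (-1 - (-1)/(2*14)) - 44275 = (-1 - 1*(-1/28)) - 44275 = (-1 + 1/28) - 44275 = -27/28 - 44275 = -1239727/28 ≈ -44276.)
1/r = 1/(-1239727/28) = -28/1239727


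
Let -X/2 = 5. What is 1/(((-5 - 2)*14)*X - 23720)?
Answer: -1/22740 ≈ -4.3975e-5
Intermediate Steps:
X = -10 (X = -2*5 = -10)
1/(((-5 - 2)*14)*X - 23720) = 1/(((-5 - 2)*14)*(-10) - 23720) = 1/(-7*14*(-10) - 23720) = 1/(-98*(-10) - 23720) = 1/(980 - 23720) = 1/(-22740) = -1/22740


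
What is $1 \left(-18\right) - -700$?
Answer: $682$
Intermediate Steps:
$1 \left(-18\right) - -700 = -18 + 700 = 682$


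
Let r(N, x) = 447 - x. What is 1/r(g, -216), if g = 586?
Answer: 1/663 ≈ 0.0015083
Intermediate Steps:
1/r(g, -216) = 1/(447 - 1*(-216)) = 1/(447 + 216) = 1/663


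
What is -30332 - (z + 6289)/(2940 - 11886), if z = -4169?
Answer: -135673976/4473 ≈ -30332.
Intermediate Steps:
-30332 - (z + 6289)/(2940 - 11886) = -30332 - (-4169 + 6289)/(2940 - 11886) = -30332 - 2120/(-8946) = -30332 - 2120*(-1)/8946 = -30332 - 1*(-1060/4473) = -30332 + 1060/4473 = -135673976/4473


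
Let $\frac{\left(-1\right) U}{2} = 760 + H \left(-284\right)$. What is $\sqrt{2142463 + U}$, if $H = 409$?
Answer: $3 \sqrt{263695} \approx 1540.5$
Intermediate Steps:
$U = 230792$ ($U = - 2 \left(760 + 409 \left(-284\right)\right) = - 2 \left(760 - 116156\right) = \left(-2\right) \left(-115396\right) = 230792$)
$\sqrt{2142463 + U} = \sqrt{2142463 + 230792} = \sqrt{2373255} = 3 \sqrt{263695}$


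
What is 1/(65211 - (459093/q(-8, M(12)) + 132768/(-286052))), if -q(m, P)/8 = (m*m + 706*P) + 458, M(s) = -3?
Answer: 304359328/19836773697457 ≈ 1.5343e-5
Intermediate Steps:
q(m, P) = -3664 - 5648*P - 8*m² (q(m, P) = -8*((m*m + 706*P) + 458) = -8*((m² + 706*P) + 458) = -8*(458 + m² + 706*P) = -3664 - 5648*P - 8*m²)
1/(65211 - (459093/q(-8, M(12)) + 132768/(-286052))) = 1/(65211 - (459093/(-3664 - 5648*(-3) - 8*(-8)²) + 132768/(-286052))) = 1/(65211 - (459093/(-3664 + 16944 - 8*64) + 132768*(-1/286052))) = 1/(65211 - (459093/(-3664 + 16944 - 512) - 33192/71513)) = 1/(65211 - (459093/12768 - 33192/71513)) = 1/(65211 - (459093*(1/12768) - 33192/71513)) = 1/(65211 - (153031/4256 - 33192/71513)) = 1/(65211 - 1*10802440751/304359328) = 1/(65211 - 10802440751/304359328) = 1/(19836773697457/304359328) = 304359328/19836773697457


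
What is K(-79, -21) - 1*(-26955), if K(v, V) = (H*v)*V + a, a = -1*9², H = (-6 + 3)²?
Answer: 41805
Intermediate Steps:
H = 9 (H = (-3)² = 9)
a = -81 (a = -1*81 = -81)
K(v, V) = -81 + 9*V*v (K(v, V) = (9*v)*V - 81 = 9*V*v - 81 = -81 + 9*V*v)
K(-79, -21) - 1*(-26955) = (-81 + 9*(-21)*(-79)) - 1*(-26955) = (-81 + 14931) + 26955 = 14850 + 26955 = 41805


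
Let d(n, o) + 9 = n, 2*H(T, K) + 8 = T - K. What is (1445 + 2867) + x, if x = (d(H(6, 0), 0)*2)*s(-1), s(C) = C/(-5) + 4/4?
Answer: 4288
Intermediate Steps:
H(T, K) = -4 + T/2 - K/2 (H(T, K) = -4 + (T - K)/2 = -4 + (T/2 - K/2) = -4 + T/2 - K/2)
d(n, o) = -9 + n
s(C) = 1 - C/5 (s(C) = C*(-1/5) + 4*(1/4) = -C/5 + 1 = 1 - C/5)
x = -24 (x = ((-9 + (-4 + (1/2)*6 - 1/2*0))*2)*(1 - 1/5*(-1)) = ((-9 + (-4 + 3 + 0))*2)*(1 + 1/5) = ((-9 - 1)*2)*(6/5) = -10*2*(6/5) = -20*6/5 = -24)
(1445 + 2867) + x = (1445 + 2867) - 24 = 4312 - 24 = 4288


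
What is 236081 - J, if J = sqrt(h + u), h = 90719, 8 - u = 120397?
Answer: 236081 - I*sqrt(29670) ≈ 2.3608e+5 - 172.25*I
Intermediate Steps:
u = -120389 (u = 8 - 1*120397 = 8 - 120397 = -120389)
J = I*sqrt(29670) (J = sqrt(90719 - 120389) = sqrt(-29670) = I*sqrt(29670) ≈ 172.25*I)
236081 - J = 236081 - I*sqrt(29670)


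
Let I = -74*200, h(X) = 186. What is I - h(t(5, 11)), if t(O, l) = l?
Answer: -14986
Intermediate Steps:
I = -14800
I - h(t(5, 11)) = -14800 - 1*186 = -14800 - 186 = -14986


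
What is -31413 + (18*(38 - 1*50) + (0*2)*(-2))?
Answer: -31629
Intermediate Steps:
-31413 + (18*(38 - 1*50) + (0*2)*(-2)) = -31413 + (18*(38 - 50) + 0*(-2)) = -31413 + (18*(-12) + 0) = -31413 + (-216 + 0) = -31413 - 216 = -31629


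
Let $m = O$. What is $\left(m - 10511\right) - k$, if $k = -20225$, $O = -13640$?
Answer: $-3926$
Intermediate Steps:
$m = -13640$
$\left(m - 10511\right) - k = \left(-13640 - 10511\right) - -20225 = \left(-13640 - 10511\right) + 20225 = -24151 + 20225 = -3926$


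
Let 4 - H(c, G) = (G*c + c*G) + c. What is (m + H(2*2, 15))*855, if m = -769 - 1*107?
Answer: -851580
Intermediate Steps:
m = -876 (m = -769 - 107 = -876)
H(c, G) = 4 - c - 2*G*c (H(c, G) = 4 - ((G*c + c*G) + c) = 4 - ((G*c + G*c) + c) = 4 - (2*G*c + c) = 4 - (c + 2*G*c) = 4 + (-c - 2*G*c) = 4 - c - 2*G*c)
(m + H(2*2, 15))*855 = (-876 + (4 - 2*2 - 2*15*2*2))*855 = (-876 + (4 - 1*4 - 2*15*4))*855 = (-876 + (4 - 4 - 120))*855 = (-876 - 120)*855 = -996*855 = -851580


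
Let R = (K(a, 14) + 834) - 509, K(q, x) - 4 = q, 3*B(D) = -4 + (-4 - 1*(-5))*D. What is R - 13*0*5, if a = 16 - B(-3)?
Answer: 1042/3 ≈ 347.33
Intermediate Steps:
B(D) = -4/3 + D/3 (B(D) = (-4 + (-4 - 1*(-5))*D)/3 = (-4 + (-4 + 5)*D)/3 = (-4 + 1*D)/3 = (-4 + D)/3 = -4/3 + D/3)
a = 55/3 (a = 16 - (-4/3 + (⅓)*(-3)) = 16 - (-4/3 - 1) = 16 - 1*(-7/3) = 16 + 7/3 = 55/3 ≈ 18.333)
K(q, x) = 4 + q
R = 1042/3 (R = ((4 + 55/3) + 834) - 509 = (67/3 + 834) - 509 = 2569/3 - 509 = 1042/3 ≈ 347.33)
R - 13*0*5 = 1042/3 - 13*0*5 = 1042/3 - 0*5 = 1042/3 - 1*0 = 1042/3 + 0 = 1042/3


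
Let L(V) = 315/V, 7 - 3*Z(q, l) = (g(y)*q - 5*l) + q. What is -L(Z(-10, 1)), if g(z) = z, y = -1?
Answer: -315/4 ≈ -78.750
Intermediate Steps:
Z(q, l) = 7/3 + 5*l/3 (Z(q, l) = 7/3 - ((-q - 5*l) + q)/3 = 7/3 - (-5)*l/3 = 7/3 + 5*l/3)
-L(Z(-10, 1)) = -315/(7/3 + (5/3)*1) = -315/(7/3 + 5/3) = -315/4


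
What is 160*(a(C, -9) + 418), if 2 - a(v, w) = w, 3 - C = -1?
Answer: 68640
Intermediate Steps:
C = 4 (C = 3 - 1*(-1) = 3 + 1 = 4)
a(v, w) = 2 - w
160*(a(C, -9) + 418) = 160*((2 - 1*(-9)) + 418) = 160*((2 + 9) + 418) = 160*(11 + 418) = 160*429 = 68640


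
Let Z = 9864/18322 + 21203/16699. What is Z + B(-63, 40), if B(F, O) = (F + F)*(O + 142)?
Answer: -3507850188197/152979539 ≈ -22930.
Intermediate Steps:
Z = 276600151/152979539 (Z = 9864*(1/18322) + 21203*(1/16699) = 4932/9161 + 21203/16699 = 276600151/152979539 ≈ 1.8081)
B(F, O) = 2*F*(142 + O) (B(F, O) = (2*F)*(142 + O) = 2*F*(142 + O))
Z + B(-63, 40) = 276600151/152979539 + 2*(-63)*(142 + 40) = 276600151/152979539 + 2*(-63)*182 = 276600151/152979539 - 22932 = -3507850188197/152979539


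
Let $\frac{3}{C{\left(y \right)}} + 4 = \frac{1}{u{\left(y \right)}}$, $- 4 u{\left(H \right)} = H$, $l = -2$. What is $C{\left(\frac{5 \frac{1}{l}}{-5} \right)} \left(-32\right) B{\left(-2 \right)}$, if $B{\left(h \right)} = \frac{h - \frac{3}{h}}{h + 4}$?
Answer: $-2$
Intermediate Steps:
$u{\left(H \right)} = - \frac{H}{4}$
$C{\left(y \right)} = \frac{3}{-4 - \frac{4}{y}}$ ($C{\left(y \right)} = \frac{3}{-4 + \frac{1}{\left(- \frac{1}{4}\right) y}} = \frac{3}{-4 - \frac{4}{y}}$)
$B{\left(h \right)} = \frac{h - \frac{3}{h}}{4 + h}$
$C{\left(\frac{5 \frac{1}{l}}{-5} \right)} \left(-32\right) B{\left(-2 \right)} = \frac{3 \frac{5 \frac{1}{-2}}{-5}}{4 \left(-1 - \frac{5 \frac{1}{-2}}{-5}\right)} \left(-32\right) \frac{-3 + \left(-2\right)^{2}}{\left(-2\right) \left(4 - 2\right)} = \frac{3 \cdot 5 \left(- \frac{1}{2}\right) \left(- \frac{1}{5}\right)}{4 \left(-1 - 5 \left(- \frac{1}{2}\right) \left(- \frac{1}{5}\right)\right)} \left(-32\right) \left(- \frac{-3 + 4}{2 \cdot 2}\right) = \frac{3 \left(\left(- \frac{5}{2}\right) \left(- \frac{1}{5}\right)\right)}{4 \left(-1 - \left(- \frac{5}{2}\right) \left(- \frac{1}{5}\right)\right)} \left(-32\right) \left(\left(- \frac{1}{2}\right) \frac{1}{2} \cdot 1\right) = \frac{3}{4} \cdot \frac{1}{2} \frac{1}{-1 - \frac{1}{2}} \left(-32\right) \left(- \frac{1}{4}\right) = \frac{3}{4} \cdot \frac{1}{2} \frac{1}{- \frac{3}{2}} \left(-32\right) \left(- \frac{1}{4}\right) = \frac{3}{4} \cdot \frac{1}{2} \left(- \frac{2}{3}\right) \left(-32\right) \left(- \frac{1}{4}\right) = \left(- \frac{1}{4}\right) \left(-32\right) \left(- \frac{1}{4}\right) = 8 \left(- \frac{1}{4}\right) = -2$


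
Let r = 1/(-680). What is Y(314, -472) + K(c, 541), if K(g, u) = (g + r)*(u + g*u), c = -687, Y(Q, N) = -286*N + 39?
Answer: 86733707183/340 ≈ 2.5510e+8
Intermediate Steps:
r = -1/680 ≈ -0.0014706
Y(Q, N) = 39 - 286*N
K(g, u) = (-1/680 + g)*(u + g*u) (K(g, u) = (g - 1/680)*(u + g*u) = (-1/680 + g)*(u + g*u))
Y(314, -472) + K(c, 541) = (39 - 286*(-472)) + (1/680)*541*(-1 + 679*(-687) + 680*(-687)²) = (39 + 134992) + (1/680)*541*(-1 - 466473 + 680*471969) = 135031 + (1/680)*541*(-1 - 466473 + 320938920) = 135031 + (1/680)*541*320472446 = 135031 + 86687796643/340 = 86733707183/340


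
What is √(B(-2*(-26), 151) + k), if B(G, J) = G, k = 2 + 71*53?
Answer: √3817 ≈ 61.782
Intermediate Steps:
k = 3765 (k = 2 + 3763 = 3765)
√(B(-2*(-26), 151) + k) = √(-2*(-26) + 3765) = √(52 + 3765) = √3817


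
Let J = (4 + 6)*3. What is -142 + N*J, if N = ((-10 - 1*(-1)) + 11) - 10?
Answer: -382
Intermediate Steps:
J = 30 (J = 10*3 = 30)
N = -8 (N = ((-10 + 1) + 11) - 10 = (-9 + 11) - 10 = 2 - 10 = -8)
-142 + N*J = -142 - 8*30 = -142 - 240 = -382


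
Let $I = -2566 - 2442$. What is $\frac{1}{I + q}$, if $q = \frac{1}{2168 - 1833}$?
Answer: $- \frac{335}{1677679} \approx -0.00019968$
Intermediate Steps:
$I = -5008$ ($I = -2566 - 2442 = -5008$)
$q = \frac{1}{335} \approx 0.0029851$
$\frac{1}{I + q} = \frac{1}{-5008 + \frac{1}{335}} = \frac{1}{- \frac{1677679}{335}} = - \frac{335}{1677679}$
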